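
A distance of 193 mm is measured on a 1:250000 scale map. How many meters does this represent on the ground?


ground = 193 mm * 250000 / 1000 = 48250.0 m

48250.0 m


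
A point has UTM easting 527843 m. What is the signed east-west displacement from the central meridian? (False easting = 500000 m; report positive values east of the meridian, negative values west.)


displacement = 527843 - 500000 = 27843 m

27843 m


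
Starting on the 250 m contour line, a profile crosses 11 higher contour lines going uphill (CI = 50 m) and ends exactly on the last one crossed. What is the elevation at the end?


elevation = 250 + 11 * 50 = 800 m

800 m


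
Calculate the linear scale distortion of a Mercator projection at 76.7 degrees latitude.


SF = 1 / cos(76.7) = 1 / 0.23005 = 4.347

4.347


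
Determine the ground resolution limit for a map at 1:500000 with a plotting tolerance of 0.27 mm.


ground = 0.27 mm * 500000 / 1000 = 135.0 m

135.0 m


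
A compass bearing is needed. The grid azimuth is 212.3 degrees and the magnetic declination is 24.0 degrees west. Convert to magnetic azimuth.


magnetic azimuth = grid azimuth - declination (east +ve)
mag_az = 212.3 - -24.0 = 236.3 degrees

236.3 degrees


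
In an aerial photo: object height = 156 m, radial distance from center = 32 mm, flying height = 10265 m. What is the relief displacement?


d = h * r / H = 156 * 32 / 10265 = 0.49 mm

0.49 mm


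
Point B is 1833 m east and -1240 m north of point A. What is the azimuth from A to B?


az = atan2(1833, -1240) = 124.1 deg
adjusted to 0-360: 124.1 degrees

124.1 degrees


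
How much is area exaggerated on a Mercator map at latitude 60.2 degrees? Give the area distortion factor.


area_distortion = 1/cos^2(60.2) = 4.049

4.049


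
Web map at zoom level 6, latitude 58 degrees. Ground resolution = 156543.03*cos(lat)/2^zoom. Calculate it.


res = 156543.03 * cos(58) / 2^6 = 156543.03 * 0.52991926 / 64 = 1296.17 m/pixel

1296.17 m/pixel


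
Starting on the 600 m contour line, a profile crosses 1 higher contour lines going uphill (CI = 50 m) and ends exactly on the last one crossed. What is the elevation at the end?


elevation = 600 + 1 * 50 = 650 m

650 m


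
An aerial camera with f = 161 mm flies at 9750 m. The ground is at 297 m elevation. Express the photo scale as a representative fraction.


scale = f / (H - h) = 161 mm / 9453 m = 161 / 9453000 = 1:58714

1:58714


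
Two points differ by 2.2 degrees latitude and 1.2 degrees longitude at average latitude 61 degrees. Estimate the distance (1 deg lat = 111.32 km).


dlat_km = 2.2 * 111.32 = 244.904
dlon_km = 1.2 * 111.32 * cos(61) ≈ 64.763
dist = sqrt(244.904^2 + 64.763^2) ≈ 253.3 km

253.3 km


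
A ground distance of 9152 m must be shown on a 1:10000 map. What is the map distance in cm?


map_cm = 9152 * 100 / 10000 = 91.52 cm

91.52 cm


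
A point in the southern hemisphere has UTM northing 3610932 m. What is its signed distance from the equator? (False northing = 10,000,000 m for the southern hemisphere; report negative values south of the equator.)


For southern: actual = 3610932 - 10000000 = -6389068 m

-6389068 m


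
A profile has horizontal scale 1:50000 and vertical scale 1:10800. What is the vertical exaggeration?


VE = horizontal_scale / vertical_scale = 50000 / 10800 ≈ 4.6

4.6x


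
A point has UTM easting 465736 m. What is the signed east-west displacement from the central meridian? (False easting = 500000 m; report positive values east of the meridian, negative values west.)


displacement = 465736 - 500000 = -34264 m

-34264 m


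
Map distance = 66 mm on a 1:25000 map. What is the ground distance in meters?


ground = 66 mm * 25000 / 1000 = 1650.0 m

1650.0 m


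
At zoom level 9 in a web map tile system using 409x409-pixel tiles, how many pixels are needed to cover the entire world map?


tiles per axis = 2^9 = 512
total tiles = 512^2 = 262144
pixels per axis = 512 * 409 = 209408
total pixels = 209408^2 = 43851710464

43851710464 pixels


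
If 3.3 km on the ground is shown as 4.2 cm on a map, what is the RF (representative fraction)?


ground = 3.3 km = 330000 cm; RF denominator = ground / map = 330000 / 4.2 ≈ 78571; RF = 1:78571

1:78571


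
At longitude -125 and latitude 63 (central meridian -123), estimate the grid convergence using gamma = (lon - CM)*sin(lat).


gamma = (-125 - -123) * sin(63) = -2 * 0.891007 = -1.782 degrees

-1.782 degrees


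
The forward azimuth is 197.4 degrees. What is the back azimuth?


back azimuth = (197.4 + 180) mod 360 = 17.4 degrees

17.4 degrees


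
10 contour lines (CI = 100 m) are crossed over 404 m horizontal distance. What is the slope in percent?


elevation change = 10 * 100 = 1000 m
slope = 1000 / 404 * 100 = 247.5%

247.5%


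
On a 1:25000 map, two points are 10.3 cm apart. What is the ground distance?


ground = 10.3 cm * 25000 / 100 = 2575.0 m = 2.575 km

2.575 km


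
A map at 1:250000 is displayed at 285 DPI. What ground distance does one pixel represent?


pixel_cm = 2.54 / 285 ≈ 0.008912 cm
ground = pixel_cm * 250000 / 100 = 2.54 * 250000 / (285 * 100) = 635000 / 28500 ≈ 22.28 m

22.28 m


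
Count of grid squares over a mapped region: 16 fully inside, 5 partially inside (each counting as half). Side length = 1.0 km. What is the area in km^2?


effective squares = 16 + 5 * 0.5 = 18.5
area = 18.5 * 1.0 = 18.5 km^2

18.5 km^2


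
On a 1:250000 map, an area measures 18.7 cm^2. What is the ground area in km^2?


ground_area = 18.7 * (250000/100)^2 = 116875000.0 m^2 = 116.875 km^2

116.875 km^2


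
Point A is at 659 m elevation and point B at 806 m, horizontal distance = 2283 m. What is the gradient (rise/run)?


gradient = (806 - 659) / 2283 = 147 / 2283 = 0.0644

0.0644


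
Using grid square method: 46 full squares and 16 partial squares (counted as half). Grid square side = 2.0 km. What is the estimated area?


effective squares = 46 + 16 * 0.5 = 54.0
area = 54.0 * 4.0 = 216.0 km^2

216.0 km^2


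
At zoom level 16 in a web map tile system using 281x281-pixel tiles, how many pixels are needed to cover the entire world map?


tiles per axis = 2^16 = 65536
total tiles = 65536^2 = 4294967296
pixels per axis = 65536 * 281 = 18415616
total pixels = 18415616^2 = 339134912659456

339134912659456 pixels


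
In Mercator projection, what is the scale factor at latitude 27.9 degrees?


SF = 1 / cos(27.9) = 1 / 0.883766 = 1.132

1.132


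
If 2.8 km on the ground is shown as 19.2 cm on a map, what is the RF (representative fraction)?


ground = 2.8 km = 280000 cm; RF denominator = ground / map = 280000 / 19.2 ≈ 14583; RF = 1:14583

1:14583


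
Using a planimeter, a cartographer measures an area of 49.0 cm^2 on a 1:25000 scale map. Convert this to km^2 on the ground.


ground_area = 49.0 * (25000/100)^2 = 3062500.0 m^2 = 3.0625 km^2 ≈ 3.063 km^2

3.063 km^2


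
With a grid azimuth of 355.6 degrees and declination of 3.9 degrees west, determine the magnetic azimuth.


magnetic azimuth = grid azimuth - declination (east +ve)
mag_az = 355.6 - -3.9 = 359.5 degrees

359.5 degrees


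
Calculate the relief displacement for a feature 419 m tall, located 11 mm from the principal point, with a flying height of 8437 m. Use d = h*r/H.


d = h * r / H = 419 * 11 / 8437 = 0.55 mm

0.55 mm


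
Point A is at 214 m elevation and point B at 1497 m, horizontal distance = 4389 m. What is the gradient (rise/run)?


gradient = (1497 - 214) / 4389 = 1283 / 4389 = 0.2923

0.2923


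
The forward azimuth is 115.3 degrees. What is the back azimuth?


back azimuth = (115.3 + 180) mod 360 = 295.3 degrees

295.3 degrees


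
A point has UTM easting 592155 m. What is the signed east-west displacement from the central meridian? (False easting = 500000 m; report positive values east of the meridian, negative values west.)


displacement = 592155 - 500000 = 92155 m

92155 m


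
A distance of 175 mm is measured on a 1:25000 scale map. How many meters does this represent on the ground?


ground = 175 mm * 25000 / 1000 = 4375.0 m

4375.0 m


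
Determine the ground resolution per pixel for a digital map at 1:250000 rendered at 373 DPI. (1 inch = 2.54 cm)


pixel_cm = 2.54 / 373 ≈ 0.00681 cm
ground = pixel_cm * 250000 / 100 = 2.54 * 250000 / (373 * 100) = 635000 / 37300 ≈ 17.02 m

17.02 m


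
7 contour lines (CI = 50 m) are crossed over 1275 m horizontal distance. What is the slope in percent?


elevation change = 7 * 50 = 350 m
slope = 350 / 1275 * 100 = 27.5%

27.5%


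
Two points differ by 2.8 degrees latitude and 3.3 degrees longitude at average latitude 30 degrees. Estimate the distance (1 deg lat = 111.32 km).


dlat_km = 2.8 * 111.32 = 311.696
dlon_km = 3.3 * 111.32 * cos(30) ≈ 318.14
dist = sqrt(311.696^2 + 318.14^2) ≈ 445.4 km

445.4 km


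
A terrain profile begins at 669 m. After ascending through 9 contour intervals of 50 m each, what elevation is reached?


elevation = 669 + 9 * 50 = 1119 m

1119 m


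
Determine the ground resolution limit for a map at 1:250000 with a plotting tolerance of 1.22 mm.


ground = 1.22 mm * 250000 / 1000 = 305.0 m

305.0 m


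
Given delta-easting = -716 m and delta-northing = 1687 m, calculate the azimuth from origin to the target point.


az = atan2(-716, 1687) = -23.0 deg
adjusted to 0-360: 337.0 degrees

337.0 degrees


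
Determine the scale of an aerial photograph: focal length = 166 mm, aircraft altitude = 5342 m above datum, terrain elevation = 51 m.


scale = f / (H - h) = 166 mm / 5291 m = 166 / 5291000 = 1:31873

1:31873


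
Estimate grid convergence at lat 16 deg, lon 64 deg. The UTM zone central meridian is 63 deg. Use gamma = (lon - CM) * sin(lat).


gamma = (64 - 63) * sin(16) = 1 * 0.275637 = 0.276 degrees

0.276 degrees


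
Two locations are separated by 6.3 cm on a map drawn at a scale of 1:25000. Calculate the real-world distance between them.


ground = 6.3 cm * 25000 / 100 = 1575.0 m = 1.575 km

1.575 km


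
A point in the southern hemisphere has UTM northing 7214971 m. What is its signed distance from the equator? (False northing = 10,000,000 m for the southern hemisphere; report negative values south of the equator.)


For southern: actual = 7214971 - 10000000 = -2785029 m

-2785029 m


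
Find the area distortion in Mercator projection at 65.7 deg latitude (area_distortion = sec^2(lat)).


area_distortion = 1/cos^2(65.7) = 5.905

5.905


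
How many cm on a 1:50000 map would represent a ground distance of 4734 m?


map_cm = 4734 * 100 / 50000 = 9.468 cm ≈ 9.47 cm

9.47 cm


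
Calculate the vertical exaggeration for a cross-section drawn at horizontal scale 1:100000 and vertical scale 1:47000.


VE = horizontal_scale / vertical_scale = 100000 / 47000 ≈ 2.1

2.1x


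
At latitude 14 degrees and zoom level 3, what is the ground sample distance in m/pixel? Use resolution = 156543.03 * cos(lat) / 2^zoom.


res = 156543.03 * cos(14) / 2^3 = 156543.03 * 0.97029573 / 8 = 18986.63 m/pixel

18986.63 m/pixel


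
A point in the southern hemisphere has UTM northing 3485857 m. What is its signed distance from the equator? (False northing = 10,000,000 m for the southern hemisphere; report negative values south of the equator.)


For southern: actual = 3485857 - 10000000 = -6514143 m

-6514143 m


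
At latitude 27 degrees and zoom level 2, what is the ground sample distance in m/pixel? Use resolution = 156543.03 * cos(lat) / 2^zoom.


res = 156543.03 * cos(27) / 2^2 = 156543.03 * 0.89100652 / 4 = 34870.22 m/pixel

34870.22 m/pixel


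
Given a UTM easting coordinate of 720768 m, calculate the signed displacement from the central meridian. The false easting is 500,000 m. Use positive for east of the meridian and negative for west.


displacement = 720768 - 500000 = 220768 m

220768 m


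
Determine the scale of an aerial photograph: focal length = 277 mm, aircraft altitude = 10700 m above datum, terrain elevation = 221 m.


scale = f / (H - h) = 277 mm / 10479 m = 277 / 10479000 = 1:37830

1:37830


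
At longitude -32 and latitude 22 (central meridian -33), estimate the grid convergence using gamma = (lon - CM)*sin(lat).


gamma = (-32 - -33) * sin(22) = 1 * 0.374607 = 0.375 degrees

0.375 degrees


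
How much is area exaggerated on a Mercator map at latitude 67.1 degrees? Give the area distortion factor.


area_distortion = 1/cos^2(67.1) = 6.604

6.604


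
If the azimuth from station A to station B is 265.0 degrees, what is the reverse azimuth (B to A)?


back azimuth = (265.0 + 180) mod 360 = 85.0 degrees

85.0 degrees


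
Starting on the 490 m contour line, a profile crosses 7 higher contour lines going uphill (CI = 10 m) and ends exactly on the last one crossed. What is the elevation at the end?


elevation = 490 + 7 * 10 = 560 m

560 m


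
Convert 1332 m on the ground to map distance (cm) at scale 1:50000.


map_cm = 1332 * 100 / 50000 = 2.664 cm ≈ 2.66 cm

2.66 cm


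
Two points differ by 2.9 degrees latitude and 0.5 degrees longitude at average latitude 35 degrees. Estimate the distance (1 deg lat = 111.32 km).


dlat_km = 2.9 * 111.32 = 322.828
dlon_km = 0.5 * 111.32 * cos(35) ≈ 45.594
dist = sqrt(322.828^2 + 45.594^2) ≈ 326.0 km

326.0 km


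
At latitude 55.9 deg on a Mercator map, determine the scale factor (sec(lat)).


SF = 1 / cos(55.9) = 1 / 0.560639 = 1.784

1.784


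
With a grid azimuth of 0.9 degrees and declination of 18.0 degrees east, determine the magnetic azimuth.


magnetic azimuth = grid azimuth - declination (east +ve)
mag_az = 0.9 - 18.0 = 342.9 degrees

342.9 degrees


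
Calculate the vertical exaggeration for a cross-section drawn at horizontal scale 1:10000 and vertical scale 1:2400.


VE = horizontal_scale / vertical_scale = 10000 / 2400 ≈ 4.2

4.2x


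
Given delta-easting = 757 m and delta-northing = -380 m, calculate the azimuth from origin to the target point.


az = atan2(757, -380) = 116.7 deg
adjusted to 0-360: 116.7 degrees

116.7 degrees


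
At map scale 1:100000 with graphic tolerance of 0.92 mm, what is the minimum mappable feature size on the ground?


ground = 0.92 mm * 100000 / 1000 = 92.0 m

92.0 m


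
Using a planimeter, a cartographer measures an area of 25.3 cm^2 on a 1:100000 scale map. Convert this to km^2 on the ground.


ground_area = 25.3 * (100000/100)^2 = 25300000.0 m^2 = 25.3 km^2

25.3 km^2


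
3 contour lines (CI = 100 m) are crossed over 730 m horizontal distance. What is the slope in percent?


elevation change = 3 * 100 = 300 m
slope = 300 / 730 * 100 = 41.1%

41.1%


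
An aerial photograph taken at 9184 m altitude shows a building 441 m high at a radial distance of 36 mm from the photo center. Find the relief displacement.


d = h * r / H = 441 * 36 / 9184 = 1.73 mm

1.73 mm


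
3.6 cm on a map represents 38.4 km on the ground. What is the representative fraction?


ground = 38.4 km = 3840000 cm; RF denominator = ground / map = 3840000 / 3.6 ≈ 1066667; RF = 1:1066667

1:1066667


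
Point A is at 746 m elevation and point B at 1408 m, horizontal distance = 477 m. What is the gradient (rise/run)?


gradient = (1408 - 746) / 477 = 662 / 477 = 1.3878

1.3878


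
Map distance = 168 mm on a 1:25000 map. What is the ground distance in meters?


ground = 168 mm * 25000 / 1000 = 4200.0 m

4200.0 m


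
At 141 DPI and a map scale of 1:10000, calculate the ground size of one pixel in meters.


pixel_cm = 2.54 / 141 ≈ 0.018014 cm
ground = pixel_cm * 10000 / 100 = 2.54 * 10000 / (141 * 100) = 25400 / 14100 ≈ 1.8 m

1.8 m


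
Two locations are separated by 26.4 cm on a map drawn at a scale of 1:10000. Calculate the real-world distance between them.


ground = 26.4 cm * 10000 / 100 = 2640.0 m = 2.64 km

2.64 km


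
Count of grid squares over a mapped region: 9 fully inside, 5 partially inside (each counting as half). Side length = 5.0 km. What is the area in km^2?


effective squares = 9 + 5 * 0.5 = 11.5
area = 11.5 * 25.0 = 287.5 km^2

287.5 km^2


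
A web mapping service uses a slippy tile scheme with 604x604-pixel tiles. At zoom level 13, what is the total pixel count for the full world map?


tiles per axis = 2^13 = 8192
total tiles = 8192^2 = 67108864
pixels per axis = 8192 * 604 = 4947968
total pixels = 4947968^2 = 24482387329024

24482387329024 pixels


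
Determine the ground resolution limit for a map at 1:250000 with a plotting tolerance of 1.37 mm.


ground = 1.37 mm * 250000 / 1000 = 342.5 m

342.5 m


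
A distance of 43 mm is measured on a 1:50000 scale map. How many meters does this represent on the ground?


ground = 43 mm * 50000 / 1000 = 2150.0 m

2150.0 m


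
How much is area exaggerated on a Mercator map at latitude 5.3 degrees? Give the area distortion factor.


area_distortion = 1/cos^2(5.3) = 1.009

1.009


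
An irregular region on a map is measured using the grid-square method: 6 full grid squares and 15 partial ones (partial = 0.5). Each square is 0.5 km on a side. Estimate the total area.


effective squares = 6 + 15 * 0.5 = 13.5
area = 13.5 * 0.25 = 3.375 km^2

3.375 km^2


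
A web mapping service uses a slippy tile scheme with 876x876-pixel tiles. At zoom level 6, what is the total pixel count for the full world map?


tiles per axis = 2^6 = 64
total tiles = 64^2 = 4096
pixels per axis = 64 * 876 = 56064
total pixels = 56064^2 = 3143172096

3143172096 pixels


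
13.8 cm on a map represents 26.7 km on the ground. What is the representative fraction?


ground = 26.7 km = 2670000 cm; RF denominator = ground / map = 2670000 / 13.8 ≈ 193478; RF = 1:193478

1:193478


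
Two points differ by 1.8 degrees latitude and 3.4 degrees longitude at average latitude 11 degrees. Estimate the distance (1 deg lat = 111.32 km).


dlat_km = 1.8 * 111.32 = 200.376
dlon_km = 3.4 * 111.32 * cos(11) ≈ 371.534
dist = sqrt(200.376^2 + 371.534^2) ≈ 422.1 km

422.1 km


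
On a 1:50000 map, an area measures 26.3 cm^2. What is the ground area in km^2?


ground_area = 26.3 * (50000/100)^2 = 6575000.0 m^2 = 6.575 km^2

6.575 km^2


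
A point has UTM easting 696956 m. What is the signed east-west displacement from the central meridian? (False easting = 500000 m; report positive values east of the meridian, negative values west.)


displacement = 696956 - 500000 = 196956 m

196956 m


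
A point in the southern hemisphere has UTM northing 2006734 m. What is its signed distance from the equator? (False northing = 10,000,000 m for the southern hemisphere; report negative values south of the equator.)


For southern: actual = 2006734 - 10000000 = -7993266 m

-7993266 m


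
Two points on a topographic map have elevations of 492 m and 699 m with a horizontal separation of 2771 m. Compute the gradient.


gradient = (699 - 492) / 2771 = 207 / 2771 = 0.0747

0.0747


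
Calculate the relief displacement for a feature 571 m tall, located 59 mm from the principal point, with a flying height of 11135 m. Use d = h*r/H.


d = h * r / H = 571 * 59 / 11135 = 3.03 mm

3.03 mm


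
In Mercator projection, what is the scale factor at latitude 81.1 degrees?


SF = 1 / cos(81.1) = 1 / 0.15471 = 6.464

6.464


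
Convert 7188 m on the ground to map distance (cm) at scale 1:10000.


map_cm = 7188 * 100 / 10000 = 71.88 cm

71.88 cm


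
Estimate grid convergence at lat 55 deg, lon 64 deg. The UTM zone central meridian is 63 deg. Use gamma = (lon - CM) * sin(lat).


gamma = (64 - 63) * sin(55) = 1 * 0.819152 = 0.819 degrees

0.819 degrees


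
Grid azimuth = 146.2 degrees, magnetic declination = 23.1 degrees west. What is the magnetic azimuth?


magnetic azimuth = grid azimuth - declination (east +ve)
mag_az = 146.2 - -23.1 = 169.3 degrees

169.3 degrees


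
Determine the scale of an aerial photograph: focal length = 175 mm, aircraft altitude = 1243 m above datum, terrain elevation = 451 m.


scale = f / (H - h) = 175 mm / 792 m = 175 / 792000 = 1:4526

1:4526


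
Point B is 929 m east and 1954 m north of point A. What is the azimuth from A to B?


az = atan2(929, 1954) = 25.4 deg
adjusted to 0-360: 25.4 degrees

25.4 degrees


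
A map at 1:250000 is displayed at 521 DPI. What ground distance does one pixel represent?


pixel_cm = 2.54 / 521 ≈ 0.004875 cm
ground = pixel_cm * 250000 / 100 = 2.54 * 250000 / (521 * 100) = 635000 / 52100 ≈ 12.19 m

12.19 m


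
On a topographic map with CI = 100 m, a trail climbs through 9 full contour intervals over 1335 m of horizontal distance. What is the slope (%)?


elevation change = 9 * 100 = 900 m
slope = 900 / 1335 * 100 = 67.4%

67.4%


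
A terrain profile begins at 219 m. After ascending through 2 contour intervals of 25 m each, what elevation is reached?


elevation = 219 + 2 * 25 = 269 m

269 m


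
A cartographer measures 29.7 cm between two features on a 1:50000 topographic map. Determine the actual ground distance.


ground = 29.7 cm * 50000 / 100 = 14850.0 m = 14.85 km

14.85 km


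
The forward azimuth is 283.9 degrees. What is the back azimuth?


back azimuth = (283.9 + 180) mod 360 = 103.9 degrees

103.9 degrees


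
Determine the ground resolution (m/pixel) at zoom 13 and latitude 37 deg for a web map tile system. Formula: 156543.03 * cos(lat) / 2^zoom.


res = 156543.03 * cos(37) / 2^13 = 156543.03 * 0.79863551 / 8192 = 15.26 m/pixel

15.26 m/pixel


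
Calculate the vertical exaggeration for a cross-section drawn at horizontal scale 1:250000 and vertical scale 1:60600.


VE = horizontal_scale / vertical_scale = 250000 / 60600 ≈ 4.1

4.1x


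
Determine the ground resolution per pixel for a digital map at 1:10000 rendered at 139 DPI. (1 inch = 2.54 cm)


pixel_cm = 2.54 / 139 ≈ 0.018273 cm
ground = pixel_cm * 10000 / 100 = 2.54 * 10000 / (139 * 100) = 25400 / 13900 ≈ 1.83 m

1.83 m


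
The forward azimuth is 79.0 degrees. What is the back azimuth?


back azimuth = (79.0 + 180) mod 360 = 259.0 degrees

259.0 degrees


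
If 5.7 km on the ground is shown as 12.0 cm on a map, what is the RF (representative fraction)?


ground = 5.7 km = 570000 cm; RF denominator = ground / map = 570000 / 12.0 = 47500; RF = 1:47500

1:47500


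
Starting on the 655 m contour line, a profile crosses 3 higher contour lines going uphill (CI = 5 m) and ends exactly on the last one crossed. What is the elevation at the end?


elevation = 655 + 3 * 5 = 670 m

670 m


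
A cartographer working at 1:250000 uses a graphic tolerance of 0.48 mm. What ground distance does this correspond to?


ground = 0.48 mm * 250000 / 1000 = 120.0 m

120.0 m


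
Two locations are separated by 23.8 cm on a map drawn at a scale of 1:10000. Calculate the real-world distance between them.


ground = 23.8 cm * 10000 / 100 = 2380.0 m = 2.38 km

2.38 km


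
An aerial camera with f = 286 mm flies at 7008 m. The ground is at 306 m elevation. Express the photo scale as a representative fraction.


scale = f / (H - h) = 286 mm / 6702 m = 286 / 6702000 = 1:23434

1:23434


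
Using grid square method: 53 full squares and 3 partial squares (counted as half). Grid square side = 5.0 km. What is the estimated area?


effective squares = 53 + 3 * 0.5 = 54.5
area = 54.5 * 25.0 = 1362.5 km^2

1362.5 km^2


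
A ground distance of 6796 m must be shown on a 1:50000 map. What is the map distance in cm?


map_cm = 6796 * 100 / 50000 = 13.592 cm ≈ 13.59 cm

13.59 cm


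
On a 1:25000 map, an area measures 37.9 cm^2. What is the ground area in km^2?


ground_area = 37.9 * (25000/100)^2 = 2368750.0 m^2 = 2.36875 km^2 ≈ 2.369 km^2

2.369 km^2


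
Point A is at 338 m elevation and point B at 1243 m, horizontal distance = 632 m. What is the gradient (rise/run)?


gradient = (1243 - 338) / 632 = 905 / 632 = 1.432

1.432


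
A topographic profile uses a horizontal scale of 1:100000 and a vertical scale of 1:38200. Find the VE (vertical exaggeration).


VE = horizontal_scale / vertical_scale = 100000 / 38200 ≈ 2.6

2.6x


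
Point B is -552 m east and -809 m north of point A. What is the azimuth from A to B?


az = atan2(-552, -809) = -145.7 deg
adjusted to 0-360: 214.3 degrees

214.3 degrees


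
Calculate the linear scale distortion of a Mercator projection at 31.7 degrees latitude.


SF = 1 / cos(31.7) = 1 / 0.850811 = 1.175

1.175


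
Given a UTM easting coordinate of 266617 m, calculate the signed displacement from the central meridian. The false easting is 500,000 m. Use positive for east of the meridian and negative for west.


displacement = 266617 - 500000 = -233383 m

-233383 m


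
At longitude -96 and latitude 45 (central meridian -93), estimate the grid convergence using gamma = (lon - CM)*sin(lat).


gamma = (-96 - -93) * sin(45) = -3 * 0.707107 = -2.121 degrees

-2.121 degrees


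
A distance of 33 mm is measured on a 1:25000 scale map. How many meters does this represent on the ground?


ground = 33 mm * 25000 / 1000 = 825.0 m

825.0 m


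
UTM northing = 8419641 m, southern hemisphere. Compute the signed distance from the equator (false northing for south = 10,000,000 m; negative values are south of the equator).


For southern: actual = 8419641 - 10000000 = -1580359 m

-1580359 m


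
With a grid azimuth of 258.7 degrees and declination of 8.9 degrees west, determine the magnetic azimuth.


magnetic azimuth = grid azimuth - declination (east +ve)
mag_az = 258.7 - -8.9 = 267.6 degrees

267.6 degrees


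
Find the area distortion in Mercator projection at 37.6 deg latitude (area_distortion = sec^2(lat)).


area_distortion = 1/cos^2(37.6) = 1.593

1.593


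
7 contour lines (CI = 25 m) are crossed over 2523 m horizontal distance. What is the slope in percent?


elevation change = 7 * 25 = 175 m
slope = 175 / 2523 * 100 = 6.9%

6.9%


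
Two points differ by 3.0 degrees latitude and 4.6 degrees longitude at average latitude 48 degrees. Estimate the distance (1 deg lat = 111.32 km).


dlat_km = 3.0 * 111.32 = 333.96
dlon_km = 4.6 * 111.32 * cos(48) ≈ 342.643
dist = sqrt(333.96^2 + 342.643^2) ≈ 478.5 km

478.5 km


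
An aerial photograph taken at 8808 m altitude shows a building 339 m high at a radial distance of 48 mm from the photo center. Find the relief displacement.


d = h * r / H = 339 * 48 / 8808 = 1.85 mm

1.85 mm


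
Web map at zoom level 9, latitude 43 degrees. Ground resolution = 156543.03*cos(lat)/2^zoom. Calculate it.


res = 156543.03 * cos(43) / 2^9 = 156543.03 * 0.7313537 / 512 = 223.61 m/pixel

223.61 m/pixel


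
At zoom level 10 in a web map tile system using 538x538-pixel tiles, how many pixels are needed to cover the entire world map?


tiles per axis = 2^10 = 1024
total tiles = 1024^2 = 1048576
pixels per axis = 1024 * 538 = 550912
total pixels = 550912^2 = 303504031744

303504031744 pixels


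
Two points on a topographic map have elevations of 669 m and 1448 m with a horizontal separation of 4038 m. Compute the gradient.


gradient = (1448 - 669) / 4038 = 779 / 4038 = 0.1929

0.1929


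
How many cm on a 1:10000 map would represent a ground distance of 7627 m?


map_cm = 7627 * 100 / 10000 = 76.27 cm

76.27 cm


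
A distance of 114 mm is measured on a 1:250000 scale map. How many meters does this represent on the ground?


ground = 114 mm * 250000 / 1000 = 28500.0 m

28500.0 m


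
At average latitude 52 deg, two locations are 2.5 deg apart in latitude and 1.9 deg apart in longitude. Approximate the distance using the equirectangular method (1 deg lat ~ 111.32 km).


dlat_km = 2.5 * 111.32 = 278.3
dlon_km = 1.9 * 111.32 * cos(52) ≈ 130.217
dist = sqrt(278.3^2 + 130.217^2) ≈ 307.3 km

307.3 km


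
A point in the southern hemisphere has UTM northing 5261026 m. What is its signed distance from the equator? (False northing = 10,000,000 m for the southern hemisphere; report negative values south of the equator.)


For southern: actual = 5261026 - 10000000 = -4738974 m

-4738974 m


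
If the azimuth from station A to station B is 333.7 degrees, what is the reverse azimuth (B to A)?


back azimuth = (333.7 + 180) mod 360 = 153.7 degrees

153.7 degrees


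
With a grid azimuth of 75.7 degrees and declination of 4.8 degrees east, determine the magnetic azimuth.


magnetic azimuth = grid azimuth - declination (east +ve)
mag_az = 75.7 - 4.8 = 70.9 degrees

70.9 degrees


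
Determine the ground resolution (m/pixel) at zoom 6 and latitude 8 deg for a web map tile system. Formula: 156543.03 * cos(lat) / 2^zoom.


res = 156543.03 * cos(8) / 2^6 = 156543.03 * 0.99026807 / 64 = 2422.18 m/pixel

2422.18 m/pixel


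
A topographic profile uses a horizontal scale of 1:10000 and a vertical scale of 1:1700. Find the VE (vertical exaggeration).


VE = horizontal_scale / vertical_scale = 10000 / 1700 ≈ 5.9

5.9x


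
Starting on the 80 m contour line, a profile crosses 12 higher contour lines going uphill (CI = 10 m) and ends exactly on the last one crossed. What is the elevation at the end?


elevation = 80 + 12 * 10 = 200 m

200 m


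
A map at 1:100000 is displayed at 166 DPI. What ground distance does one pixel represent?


pixel_cm = 2.54 / 166 ≈ 0.015301 cm
ground = pixel_cm * 100000 / 100 = 2.54 * 100000 / (166 * 100) = 254000 / 16600 ≈ 15.3 m

15.3 m


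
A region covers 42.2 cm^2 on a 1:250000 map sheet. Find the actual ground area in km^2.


ground_area = 42.2 * (250000/100)^2 = 263750000.0 m^2 = 263.75 km^2

263.75 km^2


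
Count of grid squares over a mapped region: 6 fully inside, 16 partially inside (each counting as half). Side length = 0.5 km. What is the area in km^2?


effective squares = 6 + 16 * 0.5 = 14.0
area = 14.0 * 0.25 = 3.5 km^2

3.5 km^2


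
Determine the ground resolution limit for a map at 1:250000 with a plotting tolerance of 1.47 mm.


ground = 1.47 mm * 250000 / 1000 = 367.5 m

367.5 m


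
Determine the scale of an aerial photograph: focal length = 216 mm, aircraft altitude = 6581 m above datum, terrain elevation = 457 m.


scale = f / (H - h) = 216 mm / 6124 m = 216 / 6124000 = 1:28352

1:28352


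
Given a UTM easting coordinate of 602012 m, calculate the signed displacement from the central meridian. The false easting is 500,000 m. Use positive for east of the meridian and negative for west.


displacement = 602012 - 500000 = 102012 m

102012 m


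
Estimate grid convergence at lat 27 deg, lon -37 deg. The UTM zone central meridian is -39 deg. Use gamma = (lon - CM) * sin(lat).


gamma = (-37 - -39) * sin(27) = 2 * 0.45399 = 0.908 degrees

0.908 degrees


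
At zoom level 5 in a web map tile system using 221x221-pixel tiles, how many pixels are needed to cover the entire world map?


tiles per axis = 2^5 = 32
total tiles = 32^2 = 1024
pixels per axis = 32 * 221 = 7072
total pixels = 7072^2 = 50013184

50013184 pixels


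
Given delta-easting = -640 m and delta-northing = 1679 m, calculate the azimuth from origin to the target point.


az = atan2(-640, 1679) = -20.9 deg
adjusted to 0-360: 339.1 degrees

339.1 degrees


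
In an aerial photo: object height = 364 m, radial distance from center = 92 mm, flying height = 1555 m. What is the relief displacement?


d = h * r / H = 364 * 92 / 1555 = 21.54 mm

21.54 mm


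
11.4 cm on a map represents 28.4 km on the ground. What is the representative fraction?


ground = 28.4 km = 2840000 cm; RF denominator = ground / map = 2840000 / 11.4 ≈ 249123; RF = 1:249123

1:249123


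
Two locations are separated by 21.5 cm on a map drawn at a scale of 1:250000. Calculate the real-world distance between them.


ground = 21.5 cm * 250000 / 100 = 53750.0 m = 53.75 km

53.75 km


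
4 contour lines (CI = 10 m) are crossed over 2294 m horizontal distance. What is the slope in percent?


elevation change = 4 * 10 = 40 m
slope = 40 / 2294 * 100 = 1.7%

1.7%


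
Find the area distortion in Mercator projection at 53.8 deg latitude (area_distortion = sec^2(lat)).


area_distortion = 1/cos^2(53.8) = 2.867

2.867


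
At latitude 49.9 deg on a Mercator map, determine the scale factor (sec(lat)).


SF = 1 / cos(49.9) = 1 / 0.644124 = 1.552

1.552


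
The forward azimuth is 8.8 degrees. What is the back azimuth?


back azimuth = (8.8 + 180) mod 360 = 188.8 degrees

188.8 degrees


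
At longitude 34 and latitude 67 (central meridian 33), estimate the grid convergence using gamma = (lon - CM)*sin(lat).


gamma = (34 - 33) * sin(67) = 1 * 0.920505 = 0.921 degrees

0.921 degrees


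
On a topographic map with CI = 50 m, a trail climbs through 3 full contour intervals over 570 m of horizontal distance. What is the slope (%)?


elevation change = 3 * 50 = 150 m
slope = 150 / 570 * 100 = 26.3%

26.3%


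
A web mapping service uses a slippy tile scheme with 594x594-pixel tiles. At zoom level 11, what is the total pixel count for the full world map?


tiles per axis = 2^11 = 2048
total tiles = 2048^2 = 4194304
pixels per axis = 2048 * 594 = 1216512
total pixels = 1216512^2 = 1479901446144

1479901446144 pixels


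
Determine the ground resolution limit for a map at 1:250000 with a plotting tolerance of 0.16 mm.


ground = 0.16 mm * 250000 / 1000 = 40.0 m

40.0 m


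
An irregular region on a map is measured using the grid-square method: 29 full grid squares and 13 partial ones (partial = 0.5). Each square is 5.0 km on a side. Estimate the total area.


effective squares = 29 + 13 * 0.5 = 35.5
area = 35.5 * 25.0 = 887.5 km^2

887.5 km^2


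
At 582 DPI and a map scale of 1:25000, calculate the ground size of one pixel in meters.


pixel_cm = 2.54 / 582 ≈ 0.004364 cm
ground = pixel_cm * 25000 / 100 = 2.54 * 25000 / (582 * 100) = 63500 / 58200 ≈ 1.09 m

1.09 m


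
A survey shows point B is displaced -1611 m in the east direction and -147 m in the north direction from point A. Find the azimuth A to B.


az = atan2(-1611, -147) = -95.2 deg
adjusted to 0-360: 264.8 degrees

264.8 degrees


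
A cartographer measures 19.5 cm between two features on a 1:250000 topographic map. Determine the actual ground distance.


ground = 19.5 cm * 250000 / 100 = 48750.0 m = 48.75 km

48.75 km


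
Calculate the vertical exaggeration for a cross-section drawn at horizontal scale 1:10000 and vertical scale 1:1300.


VE = horizontal_scale / vertical_scale = 10000 / 1300 ≈ 7.7

7.7x


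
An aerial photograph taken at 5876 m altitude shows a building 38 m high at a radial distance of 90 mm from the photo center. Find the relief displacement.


d = h * r / H = 38 * 90 / 5876 = 0.58 mm

0.58 mm


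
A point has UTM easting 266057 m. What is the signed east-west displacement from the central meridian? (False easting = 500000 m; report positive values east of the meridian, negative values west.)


displacement = 266057 - 500000 = -233943 m

-233943 m


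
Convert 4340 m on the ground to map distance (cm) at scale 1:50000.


map_cm = 4340 * 100 / 50000 = 8.68 cm

8.68 cm


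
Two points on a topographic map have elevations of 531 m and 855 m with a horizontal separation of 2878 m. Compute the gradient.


gradient = (855 - 531) / 2878 = 324 / 2878 = 0.1126

0.1126


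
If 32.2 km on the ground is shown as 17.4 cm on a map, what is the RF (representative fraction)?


ground = 32.2 km = 3220000 cm; RF denominator = ground / map = 3220000 / 17.4 ≈ 185057; RF = 1:185057

1:185057


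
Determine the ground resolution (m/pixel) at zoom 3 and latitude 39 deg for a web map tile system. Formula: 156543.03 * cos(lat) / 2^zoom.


res = 156543.03 * cos(39) / 2^3 = 156543.03 * 0.77714596 / 8 = 15207.1 m/pixel

15207.1 m/pixel


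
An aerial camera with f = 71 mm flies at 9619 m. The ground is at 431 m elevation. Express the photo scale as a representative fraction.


scale = f / (H - h) = 71 mm / 9188 m = 71 / 9188000 = 1:129408

1:129408


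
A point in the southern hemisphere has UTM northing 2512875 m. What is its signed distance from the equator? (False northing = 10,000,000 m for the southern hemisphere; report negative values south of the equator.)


For southern: actual = 2512875 - 10000000 = -7487125 m

-7487125 m


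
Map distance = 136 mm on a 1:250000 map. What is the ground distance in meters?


ground = 136 mm * 250000 / 1000 = 34000.0 m

34000.0 m


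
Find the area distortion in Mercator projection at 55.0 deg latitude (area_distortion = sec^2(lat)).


area_distortion = 1/cos^2(55.0) = 3.04

3.04


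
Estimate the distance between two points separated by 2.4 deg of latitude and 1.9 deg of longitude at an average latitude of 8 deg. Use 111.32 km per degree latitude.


dlat_km = 2.4 * 111.32 = 267.168
dlon_km = 1.9 * 111.32 * cos(8) ≈ 209.45
dist = sqrt(267.168^2 + 209.45^2) ≈ 339.5 km

339.5 km


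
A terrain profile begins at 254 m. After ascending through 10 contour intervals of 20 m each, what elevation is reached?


elevation = 254 + 10 * 20 = 454 m

454 m


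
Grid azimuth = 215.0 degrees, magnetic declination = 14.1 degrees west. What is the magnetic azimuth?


magnetic azimuth = grid azimuth - declination (east +ve)
mag_az = 215.0 - -14.1 = 229.1 degrees

229.1 degrees


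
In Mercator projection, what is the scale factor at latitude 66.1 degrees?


SF = 1 / cos(66.1) = 1 / 0.405142 = 2.468

2.468


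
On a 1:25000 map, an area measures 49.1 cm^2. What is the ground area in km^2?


ground_area = 49.1 * (25000/100)^2 = 3068750.0 m^2 = 3.06875 km^2 ≈ 3.069 km^2

3.069 km^2


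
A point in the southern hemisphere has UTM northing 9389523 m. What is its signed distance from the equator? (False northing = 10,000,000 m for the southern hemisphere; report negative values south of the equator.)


For southern: actual = 9389523 - 10000000 = -610477 m

-610477 m


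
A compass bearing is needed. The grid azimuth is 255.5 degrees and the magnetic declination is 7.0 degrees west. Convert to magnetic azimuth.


magnetic azimuth = grid azimuth - declination (east +ve)
mag_az = 255.5 - -7.0 = 262.5 degrees

262.5 degrees


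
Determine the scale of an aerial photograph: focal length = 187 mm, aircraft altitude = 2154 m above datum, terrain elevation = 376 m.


scale = f / (H - h) = 187 mm / 1778 m = 187 / 1778000 = 1:9508

1:9508


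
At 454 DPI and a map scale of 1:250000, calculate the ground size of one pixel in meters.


pixel_cm = 2.54 / 454 ≈ 0.005595 cm
ground = pixel_cm * 250000 / 100 = 2.54 * 250000 / (454 * 100) = 635000 / 45400 ≈ 13.99 m

13.99 m


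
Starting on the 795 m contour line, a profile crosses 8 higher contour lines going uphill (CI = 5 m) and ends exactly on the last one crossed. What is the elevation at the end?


elevation = 795 + 8 * 5 = 835 m

835 m


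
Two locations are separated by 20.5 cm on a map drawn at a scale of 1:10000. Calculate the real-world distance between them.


ground = 20.5 cm * 10000 / 100 = 2050.0 m = 2.05 km

2.05 km


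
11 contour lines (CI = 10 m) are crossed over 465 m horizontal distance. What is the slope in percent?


elevation change = 11 * 10 = 110 m
slope = 110 / 465 * 100 = 23.7%

23.7%


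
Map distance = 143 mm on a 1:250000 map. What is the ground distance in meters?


ground = 143 mm * 250000 / 1000 = 35750.0 m

35750.0 m


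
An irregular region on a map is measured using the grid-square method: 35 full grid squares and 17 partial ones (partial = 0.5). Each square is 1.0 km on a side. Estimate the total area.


effective squares = 35 + 17 * 0.5 = 43.5
area = 43.5 * 1.0 = 43.5 km^2

43.5 km^2
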